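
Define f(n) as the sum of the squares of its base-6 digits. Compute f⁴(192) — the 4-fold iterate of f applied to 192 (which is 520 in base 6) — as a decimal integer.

20

192 = (5,2,0)_6 → 5² + 2² + 0² = 25 + 4 + 0 = 29
29 = (4,5)_6 → 4² + 5² = 16 + 25 = 41
41 = (1,0,5)_6 → 1² + 0² + 5² = 1 + 0 + 25 = 26
26 = (4,2)_6 → 4² + 2² = 16 + 4 = 20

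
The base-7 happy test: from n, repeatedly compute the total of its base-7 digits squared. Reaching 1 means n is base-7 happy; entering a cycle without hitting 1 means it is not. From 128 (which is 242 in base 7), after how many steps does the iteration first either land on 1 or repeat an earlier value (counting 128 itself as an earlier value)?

10

128 = (2,4,2)_7 → 2² + 4² + 2² = 4 + 16 + 4 = 24
24 = (3,3)_7 → 3² + 3² = 9 + 9 = 18
18 = (2,4)_7 → 2² + 4² = 4 + 16 = 20
20 = (2,6)_7 → 2² + 6² = 4 + 36 = 40
40 = (5,5)_7 → 5² + 5² = 25 + 25 = 50
50 = (1,0,1)_7 → 1² + 0² + 1² = 1 + 0 + 1 = 2
2 = (2)_7 → 2² = 4
4 = (4)_7 → 4² = 16
16 = (2,2)_7 → 2² + 2² = 4 + 4 = 8
8 = (1,1)_7 → 1² + 1² = 1 + 1 = 2  — 2 repeats.
That took 10 steps.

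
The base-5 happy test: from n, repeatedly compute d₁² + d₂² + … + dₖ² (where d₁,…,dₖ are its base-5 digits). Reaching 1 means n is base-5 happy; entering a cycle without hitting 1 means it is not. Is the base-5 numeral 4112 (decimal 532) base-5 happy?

not base-5 happy

532 = (4,1,1,2)_5 → 4² + 1² + 1² + 2² = 22
22 = (4,2)_5 → 4² + 2² = 20
20 = (4,0)_5 → 4² + 0² = 16
16 = (3,1)_5 → 3² + 1² = 10
10 = (2,0)_5 → 2² + 0² = 4
4 = (4)_5 → 4² = 16  — 16 already seen; the sequence cycles without reaching 1.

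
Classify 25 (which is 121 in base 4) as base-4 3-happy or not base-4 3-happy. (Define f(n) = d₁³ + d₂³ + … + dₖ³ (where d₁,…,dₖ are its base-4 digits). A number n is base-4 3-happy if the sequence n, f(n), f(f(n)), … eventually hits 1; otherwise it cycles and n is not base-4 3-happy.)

25 = (1,2,1)_4 → 1³ + 2³ + 1³ = 10
10 = (2,2)_4 → 2³ + 2³ = 16
16 = (1,0,0)_4 → 1³ + 0³ + 0³ = 1  — reached 1.

base-4 3-happy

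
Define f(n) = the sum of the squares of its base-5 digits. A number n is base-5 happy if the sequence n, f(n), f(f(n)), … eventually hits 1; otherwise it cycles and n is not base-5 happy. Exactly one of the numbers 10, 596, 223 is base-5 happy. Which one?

223

10: 10 → 4 → 16 → 10  — repeats 10 (not base-5 happy)
596: 596 → 42 → 14 → 20 → 16 → 10 → 4 → 16  — repeats 16 (not base-5 happy)
223: 223 → 35 → 5 → 1  — reaches 1 (base-5 happy)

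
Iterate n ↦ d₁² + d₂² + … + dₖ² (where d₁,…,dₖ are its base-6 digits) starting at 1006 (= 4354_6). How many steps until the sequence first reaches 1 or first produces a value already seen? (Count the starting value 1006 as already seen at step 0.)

10

1006 = (4,3,5,4)_6 → 4² + 3² + 5² + 4² = 16 + 9 + 25 + 16 = 66
66 = (1,5,0)_6 → 1² + 5² + 0² = 1 + 25 + 0 = 26
26 = (4,2)_6 → 4² + 2² = 16 + 4 = 20
20 = (3,2)_6 → 3² + 2² = 9 + 4 = 13
13 = (2,1)_6 → 2² + 1² = 4 + 1 = 5
5 = (5)_6 → 5² = 25
25 = (4,1)_6 → 4² + 1² = 16 + 1 = 17
17 = (2,5)_6 → 2² + 5² = 4 + 25 = 29
29 = (4,5)_6 → 4² + 5² = 16 + 25 = 41
41 = (1,0,5)_6 → 1² + 0² + 5² = 1 + 0 + 25 = 26  — 26 repeats.
That took 10 steps.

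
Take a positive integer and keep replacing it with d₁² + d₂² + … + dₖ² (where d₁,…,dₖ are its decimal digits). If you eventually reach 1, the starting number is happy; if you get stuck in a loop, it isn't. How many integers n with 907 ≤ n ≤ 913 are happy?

907: 907 → 130 → 10 → 1  (reaches 1)
908: 908 → 145 → 42 → 20 → 4 → 16 → 37 → 58 → 89 → 145  (repeats 145)
909: 909 → 162 → 41 → 17 → 50 → 25 → 29 → 85 → 89 → 145 → 42 → 20 → 4 → 16 → 37 → 58 → 89  (repeats 89)
910: 910 → 82 → 68 → 100 → 1  (reaches 1)
911: 911 → 83 → 73 → 58 → 89 → 145 → 42 → 20 → 4 → 16 → 37 → 58  (repeats 58)
912: 912 → 86 → 100 → 1  (reaches 1)
913: 913 → 91 → 82 → 68 → 100 → 1  (reaches 1)
happy: 907, 910, 912, 913

4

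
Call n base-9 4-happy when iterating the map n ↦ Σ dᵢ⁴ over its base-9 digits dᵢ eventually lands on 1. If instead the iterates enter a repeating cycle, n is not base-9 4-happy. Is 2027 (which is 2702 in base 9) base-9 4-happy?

base-9 4-happy

2027 = (2,7,0,2)_9 → 2433
2433 = (3,3,0,3)_9 → 243
243 = (3,0,0)_9 → 81
81 = (1,0,0)_9 → 1  — reached 1.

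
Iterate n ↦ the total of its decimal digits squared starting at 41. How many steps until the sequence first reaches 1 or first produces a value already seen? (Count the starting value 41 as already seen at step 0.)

14

41 → 4² + 1² = 16 + 1 = 17
17 → 1² + 7² = 1 + 49 = 50
50 → 5² + 0² = 25 + 0 = 25
25 → 2² + 5² = 4 + 25 = 29
29 → 2² + 9² = 4 + 81 = 85
85 → 8² + 5² = 64 + 25 = 89
89 → 8² + 9² = 64 + 81 = 145
145 → 1² + 4² + 5² = 1 + 16 + 25 = 42
42 → 4² + 2² = 16 + 4 = 20
20 → 2² + 0² = 4 + 0 = 4
4 → 4² = 16
16 → 1² + 6² = 1 + 36 = 37
37 → 3² + 7² = 9 + 49 = 58
58 → 5² + 8² = 25 + 64 = 89  — 89 repeats.
That took 14 steps.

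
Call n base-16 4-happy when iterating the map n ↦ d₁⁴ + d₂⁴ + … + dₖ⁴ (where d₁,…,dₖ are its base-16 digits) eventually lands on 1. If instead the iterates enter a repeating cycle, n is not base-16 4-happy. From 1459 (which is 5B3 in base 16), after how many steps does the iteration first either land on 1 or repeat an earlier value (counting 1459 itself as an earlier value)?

12

1459 = (5,11,3)_16 → 5⁴ + 11⁴ + 3⁴ = 15347
15347 = (3,11,15,3)_16 → 3⁴ + 11⁴ + 15⁴ + 3⁴ = 65428
65428 = (15,15,9,4)_16 → 15⁴ + 15⁴ + 9⁴ + 4⁴ = 108067
108067 = (1,10,6,2,3)_16 → 1⁴ + 10⁴ + 6⁴ + 2⁴ + 3⁴ = 11394
11394 = (2,12,8,2)_16 → 2⁴ + 12⁴ + 8⁴ + 2⁴ = 24864
24864 = (6,1,2,0)_16 → 6⁴ + 1⁴ + 2⁴ + 0⁴ = 1313
1313 = (5,2,1)_16 → 5⁴ + 2⁴ + 1⁴ = 642
642 = (2,8,2)_16 → 2⁴ + 8⁴ + 2⁴ = 4128
4128 = (1,0,2,0)_16 → 1⁴ + 0⁴ + 2⁴ + 0⁴ = 17
17 = (1,1)_16 → 1⁴ + 1⁴ = 2
2 = (2)_16 → 2⁴ = 16
16 = (1,0)_16 → 1⁴ + 0⁴ = 1  — reached 1.
That took 12 steps.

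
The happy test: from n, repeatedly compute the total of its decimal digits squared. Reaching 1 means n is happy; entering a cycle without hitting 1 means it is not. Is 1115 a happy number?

1115 → 1² + 1² + 1² + 5² = 28
28 → 2² + 8² = 68
68 → 6² + 8² = 100
100 → 1² + 0² + 0² = 1  — reached 1.

happy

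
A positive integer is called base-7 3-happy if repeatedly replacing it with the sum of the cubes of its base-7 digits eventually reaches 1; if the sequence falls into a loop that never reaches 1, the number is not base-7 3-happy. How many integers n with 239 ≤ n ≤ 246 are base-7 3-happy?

1

239: 239 → 281 → 251 → 341 → 557 → 137 → 197 → 65 → 17 → 35 → 125 → 251  (repeats 251)
240: 240 → 288 → 342 → 648 → 282 → 258 → 342  (repeats 342)
241: 241 → 307 → 433 → 343 → 1  (reaches 1)
242: 242 → 344 → 2 → 8 → 2  (repeats 2)
243: 243 → 405 → 219 → 99 → 9 → 9  (repeats 9)
244: 244 → 496 → 244  (repeats 244)
245: 245 → 125 → 251 → 341 → 557 → 137 → 197 → 65 → 17 → 35 → 125  (repeats 125)
246: 246 → 126 → 72 → 36 → 126  (repeats 126)
base-7 3-happy: 241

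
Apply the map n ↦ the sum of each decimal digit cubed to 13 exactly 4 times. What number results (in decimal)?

55

13 → 1³ + 3³ = 1 + 27 = 28
28 → 2³ + 8³ = 8 + 512 = 520
520 → 5³ + 2³ + 0³ = 125 + 8 + 0 = 133
133 → 1³ + 3³ + 3³ = 1 + 27 + 27 = 55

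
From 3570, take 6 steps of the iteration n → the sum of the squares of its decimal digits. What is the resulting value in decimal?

42

3570 → 3² + 5² + 7² + 0² = 9 + 25 + 49 + 0 = 83
83 → 8² + 3² = 64 + 9 = 73
73 → 7² + 3² = 49 + 9 = 58
58 → 5² + 8² = 25 + 64 = 89
89 → 8² + 9² = 64 + 81 = 145
145 → 1² + 4² + 5² = 1 + 16 + 25 = 42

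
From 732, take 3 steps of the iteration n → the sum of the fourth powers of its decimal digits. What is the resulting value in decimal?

732 → 7⁴ + 3⁴ + 2⁴ = 2401 + 81 + 16 = 2498
2498 → 2⁴ + 4⁴ + 9⁴ + 8⁴ = 16 + 256 + 6561 + 4096 = 10929
10929 → 1⁴ + 0⁴ + 9⁴ + 2⁴ + 9⁴ = 1 + 0 + 6561 + 16 + 6561 = 13139

13139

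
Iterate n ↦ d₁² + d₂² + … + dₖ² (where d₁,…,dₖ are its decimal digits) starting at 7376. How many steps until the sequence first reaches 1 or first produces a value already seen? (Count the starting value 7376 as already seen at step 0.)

12

7376 → 7² + 3² + 7² + 6² = 143
143 → 1² + 4² + 3² = 26
26 → 2² + 6² = 40
40 → 4² + 0² = 16
16 → 1² + 6² = 37
37 → 3² + 7² = 58
58 → 5² + 8² = 89
89 → 8² + 9² = 145
145 → 1² + 4² + 5² = 42
42 → 4² + 2² = 20
20 → 2² + 0² = 4
4 → 4² = 16  — 16 repeats.
That took 12 steps.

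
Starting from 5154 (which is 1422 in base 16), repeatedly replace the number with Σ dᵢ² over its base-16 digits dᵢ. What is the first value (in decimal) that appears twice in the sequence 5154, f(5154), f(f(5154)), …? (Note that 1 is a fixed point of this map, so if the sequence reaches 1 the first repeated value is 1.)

5154 = (1,4,2,2)_16 → 1² + 4² + 2² + 2² = 1 + 16 + 4 + 4 = 25
25 = (1,9)_16 → 1² + 9² = 1 + 81 = 82
82 = (5,2)_16 → 5² + 2² = 25 + 4 = 29
29 = (1,13)_16 → 1² + 13² = 1 + 169 = 170
170 = (10,10)_16 → 10² + 10² = 100 + 100 = 200
200 = (12,8)_16 → 12² + 8² = 144 + 64 = 208
208 = (13,0)_16 → 13² + 0² = 169 + 0 = 169
169 = (10,9)_16 → 10² + 9² = 100 + 81 = 181
181 = (11,5)_16 → 11² + 5² = 121 + 25 = 146
146 = (9,2)_16 → 9² + 2² = 81 + 4 = 85
85 = (5,5)_16 → 5² + 5² = 25 + 25 = 50
50 = (3,2)_16 → 3² + 2² = 9 + 4 = 13
13 = (13)_16 → 13² = 169  — 169 already appeared earlier.

169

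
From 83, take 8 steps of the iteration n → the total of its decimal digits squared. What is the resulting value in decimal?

83 → 73
73 → 58
58 → 89
89 → 145
145 → 42
42 → 20
20 → 4
4 → 16

16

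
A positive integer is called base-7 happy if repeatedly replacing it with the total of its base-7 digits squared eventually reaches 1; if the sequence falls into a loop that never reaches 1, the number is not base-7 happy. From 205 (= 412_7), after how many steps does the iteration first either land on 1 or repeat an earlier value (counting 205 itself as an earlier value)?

205 = (4,1,2)_7 → 21
21 = (3,0)_7 → 9
9 = (1,2)_7 → 5
5 = (5)_7 → 25
25 = (3,4)_7 → 25  — 25 repeats.
That took 5 steps.

5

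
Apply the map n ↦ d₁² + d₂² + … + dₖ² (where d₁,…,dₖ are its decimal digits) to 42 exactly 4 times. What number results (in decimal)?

37

42 → 20
20 → 4
4 → 16
16 → 37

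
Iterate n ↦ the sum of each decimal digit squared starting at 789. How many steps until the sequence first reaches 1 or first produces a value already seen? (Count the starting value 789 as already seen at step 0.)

11

789 → 7² + 8² + 9² = 194
194 → 1² + 9² + 4² = 98
98 → 9² + 8² = 145
145 → 1² + 4² + 5² = 42
42 → 4² + 2² = 20
20 → 2² + 0² = 4
4 → 4² = 16
16 → 1² + 6² = 37
37 → 3² + 7² = 58
58 → 5² + 8² = 89
89 → 8² + 9² = 145  — 145 repeats.
That took 11 steps.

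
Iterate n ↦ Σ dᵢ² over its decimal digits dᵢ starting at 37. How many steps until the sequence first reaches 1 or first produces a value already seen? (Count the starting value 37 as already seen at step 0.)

8

37 → 3² + 7² = 58
58 → 5² + 8² = 89
89 → 8² + 9² = 145
145 → 1² + 4² + 5² = 42
42 → 4² + 2² = 20
20 → 2² + 0² = 4
4 → 4² = 16
16 → 1² + 6² = 37  — 37 repeats.
That took 8 steps.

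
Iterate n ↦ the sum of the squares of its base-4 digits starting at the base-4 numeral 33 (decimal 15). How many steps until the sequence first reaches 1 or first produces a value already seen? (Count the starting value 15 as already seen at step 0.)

5

15 = (3,3)_4 → 3² + 3² = 9 + 9 = 18
18 = (1,0,2)_4 → 1² + 0² + 2² = 1 + 0 + 4 = 5
5 = (1,1)_4 → 1² + 1² = 1 + 1 = 2
2 = (2)_4 → 2² = 4
4 = (1,0)_4 → 1² + 0² = 1 + 0 = 1  — reached 1.
That took 5 steps.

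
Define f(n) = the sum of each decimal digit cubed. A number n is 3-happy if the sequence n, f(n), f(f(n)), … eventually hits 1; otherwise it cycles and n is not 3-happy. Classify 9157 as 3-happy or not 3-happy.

9157 → 9³ + 1³ + 5³ + 7³ = 729 + 1 + 125 + 343 = 1198
1198 → 1³ + 1³ + 9³ + 8³ = 1 + 1 + 729 + 512 = 1243
1243 → 1³ + 2³ + 4³ + 3³ = 1 + 8 + 64 + 27 = 100
100 → 1³ + 0³ + 0³ = 1 + 0 + 0 = 1  — reached 1.

3-happy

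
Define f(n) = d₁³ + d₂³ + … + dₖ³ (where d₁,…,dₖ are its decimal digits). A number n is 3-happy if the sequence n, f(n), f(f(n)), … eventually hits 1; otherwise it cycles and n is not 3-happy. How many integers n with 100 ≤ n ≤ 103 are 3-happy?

100: 100 → 1  (reaches 1)
101: 101 → 2 → 8 → 512 → 134 → 92 → 737 → 713 → 371 → 371  (repeats 371)
102: 102 → 9 → 729 → 1080 → 513 → 153 → 153  (repeats 153)
103: 103 → 28 → 520 → 133 → 55 → 250 → 133  (repeats 133)
3-happy: 100

1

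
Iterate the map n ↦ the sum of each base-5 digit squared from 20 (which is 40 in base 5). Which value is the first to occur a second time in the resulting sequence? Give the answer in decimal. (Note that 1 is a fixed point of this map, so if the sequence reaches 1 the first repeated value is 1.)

16

20 = (4,0)_5 → 4² + 0² = 16
16 = (3,1)_5 → 3² + 1² = 10
10 = (2,0)_5 → 2² + 0² = 4
4 = (4)_5 → 4² = 16  — 16 already appeared earlier.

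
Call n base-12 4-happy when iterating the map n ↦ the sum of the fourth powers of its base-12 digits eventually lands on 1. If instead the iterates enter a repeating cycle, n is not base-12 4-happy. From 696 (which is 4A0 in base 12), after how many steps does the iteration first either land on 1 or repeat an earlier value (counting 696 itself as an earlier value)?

12

696 = (4,10,0)_12 → 4⁴ + 10⁴ + 0⁴ = 10256
10256 = (5,11,2,8)_12 → 5⁴ + 11⁴ + 2⁴ + 8⁴ = 19378
19378 = (11,2,6,10)_12 → 11⁴ + 2⁴ + 6⁴ + 10⁴ = 25953
25953 = (1,3,0,2,9)_12 → 1⁴ + 3⁴ + 0⁴ + 2⁴ + 9⁴ = 6659
6659 = (3,10,2,11)_12 → 3⁴ + 10⁴ + 2⁴ + 11⁴ = 24738
24738 = (1,2,3,9,6)_12 → 1⁴ + 2⁴ + 3⁴ + 9⁴ + 6⁴ = 7955
7955 = (4,7,2,11)_12 → 4⁴ + 7⁴ + 2⁴ + 11⁴ = 17314
17314 = (10,0,2,10)_12 → 10⁴ + 0⁴ + 2⁴ + 10⁴ = 20016
20016 = (11,7,0,0)_12 → 11⁴ + 7⁴ + 0⁴ + 0⁴ = 17042
17042 = (9,10,4,2)_12 → 9⁴ + 10⁴ + 4⁴ + 2⁴ = 16833
16833 = (9,8,10,9)_12 → 9⁴ + 8⁴ + 10⁴ + 9⁴ = 27218
27218 = (1,3,9,0,2)_12 → 1⁴ + 3⁴ + 9⁴ + 0⁴ + 2⁴ = 6659  — 6659 repeats.
That took 12 steps.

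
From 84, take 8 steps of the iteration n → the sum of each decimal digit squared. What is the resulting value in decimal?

84 → 80
80 → 64
64 → 52
52 → 29
29 → 85
85 → 89
89 → 145
145 → 42

42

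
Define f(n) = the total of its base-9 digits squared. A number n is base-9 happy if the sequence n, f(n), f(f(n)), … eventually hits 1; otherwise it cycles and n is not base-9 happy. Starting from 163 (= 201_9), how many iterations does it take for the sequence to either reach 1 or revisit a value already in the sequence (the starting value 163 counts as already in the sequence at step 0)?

163 = (2,0,1)_9 → 2² + 0² + 1² = 4 + 0 + 1 = 5
5 = (5)_9 → 5² = 25
25 = (2,7)_9 → 2² + 7² = 4 + 49 = 53
53 = (5,8)_9 → 5² + 8² = 25 + 64 = 89
89 = (1,0,8)_9 → 1² + 0² + 8² = 1 + 0 + 64 = 65
65 = (7,2)_9 → 7² + 2² = 49 + 4 = 53  — 53 repeats.
That took 6 steps.

6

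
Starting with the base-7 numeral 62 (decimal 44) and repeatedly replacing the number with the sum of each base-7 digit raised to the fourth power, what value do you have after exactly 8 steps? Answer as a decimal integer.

1218

44 = (6,2)_7 → 6⁴ + 2⁴ = 1296 + 16 = 1312
1312 = (3,5,5,3)_7 → 3⁴ + 5⁴ + 5⁴ + 3⁴ = 81 + 625 + 625 + 81 = 1412
1412 = (4,0,5,5)_7 → 4⁴ + 0⁴ + 5⁴ + 5⁴ = 256 + 0 + 625 + 625 = 1506
1506 = (4,2,5,1)_7 → 4⁴ + 2⁴ + 5⁴ + 1⁴ = 256 + 16 + 625 + 1 = 898
898 = (2,4,2,2)_7 → 2⁴ + 4⁴ + 2⁴ + 2⁴ = 16 + 256 + 16 + 16 = 304
304 = (6,1,3)_7 → 6⁴ + 1⁴ + 3⁴ = 1296 + 1 + 81 = 1378
1378 = (4,0,0,6)_7 → 4⁴ + 0⁴ + 0⁴ + 6⁴ = 256 + 0 + 0 + 1296 = 1552
1552 = (4,3,4,5)_7 → 4⁴ + 3⁴ + 4⁴ + 5⁴ = 256 + 81 + 256 + 625 = 1218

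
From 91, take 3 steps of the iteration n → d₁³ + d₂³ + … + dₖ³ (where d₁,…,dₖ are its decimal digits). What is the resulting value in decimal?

370

91 → 9³ + 1³ = 730
730 → 7³ + 3³ + 0³ = 370
370 → 3³ + 7³ + 0³ = 370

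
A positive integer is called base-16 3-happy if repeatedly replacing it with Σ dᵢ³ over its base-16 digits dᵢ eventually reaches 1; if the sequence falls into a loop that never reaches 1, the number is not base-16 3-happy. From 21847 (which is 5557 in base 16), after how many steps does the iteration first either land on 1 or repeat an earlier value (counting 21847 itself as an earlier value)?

21847 = (5,5,5,7)_16 → 5³ + 5³ + 5³ + 7³ = 718
718 = (2,12,14)_16 → 2³ + 12³ + 14³ = 4480
4480 = (1,1,8,0)_16 → 1³ + 1³ + 8³ + 0³ = 514
514 = (2,0,2)_16 → 2³ + 0³ + 2³ = 16
16 = (1,0)_16 → 1³ + 0³ = 1  — reached 1.
That took 5 steps.

5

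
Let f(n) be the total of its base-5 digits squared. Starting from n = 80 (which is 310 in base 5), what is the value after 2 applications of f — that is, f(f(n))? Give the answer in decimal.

80 = (3,1,0)_5 → 3² + 1² + 0² = 10
10 = (2,0)_5 → 2² + 0² = 4

4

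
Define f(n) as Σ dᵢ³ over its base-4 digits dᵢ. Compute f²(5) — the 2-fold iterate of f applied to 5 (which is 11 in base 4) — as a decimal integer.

8

5 = (1,1)_4 → 1³ + 1³ = 2
2 = (2)_4 → 2³ = 8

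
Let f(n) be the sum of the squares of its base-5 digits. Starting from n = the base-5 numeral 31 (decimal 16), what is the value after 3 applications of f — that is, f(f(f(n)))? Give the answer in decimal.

16

16 = (3,1)_5 → 3² + 1² = 9 + 1 = 10
10 = (2,0)_5 → 2² + 0² = 4 + 0 = 4
4 = (4)_5 → 4² = 16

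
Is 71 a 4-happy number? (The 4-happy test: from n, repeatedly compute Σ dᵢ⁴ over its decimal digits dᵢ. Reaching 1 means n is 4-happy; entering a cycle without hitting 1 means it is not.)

not 4-happy

71 → 7⁴ + 1⁴ = 2401 + 1 = 2402
2402 → 2⁴ + 4⁴ + 0⁴ + 2⁴ = 16 + 256 + 0 + 16 = 288
288 → 2⁴ + 8⁴ + 8⁴ = 16 + 4096 + 4096 = 8208
8208 → 8⁴ + 2⁴ + 0⁴ + 8⁴ = 4096 + 16 + 0 + 4096 = 8208  — 8208 already seen; the sequence cycles without reaching 1.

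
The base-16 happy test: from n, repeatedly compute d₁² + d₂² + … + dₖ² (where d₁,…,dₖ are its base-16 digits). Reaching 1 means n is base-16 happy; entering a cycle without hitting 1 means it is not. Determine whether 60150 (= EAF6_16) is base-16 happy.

base-16 happy

60150 = (14,10,15,6)_16 → 557
557 = (2,2,13)_16 → 177
177 = (11,1)_16 → 122
122 = (7,10)_16 → 149
149 = (9,5)_16 → 106
106 = (6,10)_16 → 136
136 = (8,8)_16 → 128
128 = (8,0)_16 → 64
64 = (4,0)_16 → 16
16 = (1,0)_16 → 1  — reached 1.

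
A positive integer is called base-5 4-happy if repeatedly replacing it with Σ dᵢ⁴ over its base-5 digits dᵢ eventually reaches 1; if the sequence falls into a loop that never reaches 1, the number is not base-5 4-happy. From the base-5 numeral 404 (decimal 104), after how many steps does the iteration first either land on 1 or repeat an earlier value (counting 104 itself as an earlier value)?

104 = (4,0,4)_5 → 4⁴ + 0⁴ + 4⁴ = 256 + 0 + 256 = 512
512 = (4,0,2,2)_5 → 4⁴ + 0⁴ + 2⁴ + 2⁴ = 256 + 0 + 16 + 16 = 288
288 = (2,1,2,3)_5 → 2⁴ + 1⁴ + 2⁴ + 3⁴ = 16 + 1 + 16 + 81 = 114
114 = (4,2,4)_5 → 4⁴ + 2⁴ + 4⁴ = 256 + 16 + 256 = 528
528 = (4,1,0,3)_5 → 4⁴ + 1⁴ + 0⁴ + 3⁴ = 256 + 1 + 0 + 81 = 338
338 = (2,3,2,3)_5 → 2⁴ + 3⁴ + 2⁴ + 3⁴ = 16 + 81 + 16 + 81 = 194
194 = (1,2,3,4)_5 → 1⁴ + 2⁴ + 3⁴ + 4⁴ = 1 + 16 + 81 + 256 = 354
354 = (2,4,0,4)_5 → 2⁴ + 4⁴ + 0⁴ + 4⁴ = 16 + 256 + 0 + 256 = 528  — 528 repeats.
That took 8 steps.

8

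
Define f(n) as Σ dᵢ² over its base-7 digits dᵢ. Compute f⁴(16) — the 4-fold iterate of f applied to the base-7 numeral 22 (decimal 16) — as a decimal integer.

16 = (2,2)_7 → 2² + 2² = 8
8 = (1,1)_7 → 1² + 1² = 2
2 = (2)_7 → 2² = 4
4 = (4)_7 → 4² = 16

16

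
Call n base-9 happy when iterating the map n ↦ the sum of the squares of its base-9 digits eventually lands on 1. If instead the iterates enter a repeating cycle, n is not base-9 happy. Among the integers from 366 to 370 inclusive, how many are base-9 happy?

1

366: 366 → 68 → 74 → 68  (repeats 68)
367: 367 → 81 → 1  (reaches 1)
368: 368 → 96 → 38 → 20 → 8 → 64 → 50 → 50  (repeats 50)
369: 369 → 41 → 41  (repeats 41)
370: 370 → 42 → 52 → 74 → 68 → 74  (repeats 74)
base-9 happy: 367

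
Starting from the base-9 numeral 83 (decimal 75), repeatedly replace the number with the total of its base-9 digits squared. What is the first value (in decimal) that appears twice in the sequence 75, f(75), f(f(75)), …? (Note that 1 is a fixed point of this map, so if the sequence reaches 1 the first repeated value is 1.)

65

75 = (8,3)_9 → 8² + 3² = 64 + 9 = 73
73 = (8,1)_9 → 8² + 1² = 64 + 1 = 65
65 = (7,2)_9 → 7² + 2² = 49 + 4 = 53
53 = (5,8)_9 → 5² + 8² = 25 + 64 = 89
89 = (1,0,8)_9 → 1² + 0² + 8² = 1 + 0 + 64 = 65  — 65 already appeared earlier.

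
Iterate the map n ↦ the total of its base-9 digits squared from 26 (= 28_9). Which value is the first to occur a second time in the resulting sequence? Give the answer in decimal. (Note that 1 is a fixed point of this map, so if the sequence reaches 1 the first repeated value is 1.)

26 = (2,8)_9 → 2² + 8² = 4 + 64 = 68
68 = (7,5)_9 → 7² + 5² = 49 + 25 = 74
74 = (8,2)_9 → 8² + 2² = 64 + 4 = 68  — 68 already appeared earlier.

68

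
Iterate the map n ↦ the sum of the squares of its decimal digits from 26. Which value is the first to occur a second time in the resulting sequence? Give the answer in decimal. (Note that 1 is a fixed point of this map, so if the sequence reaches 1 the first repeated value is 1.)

26 → 2² + 6² = 4 + 36 = 40
40 → 4² + 0² = 16 + 0 = 16
16 → 1² + 6² = 1 + 36 = 37
37 → 3² + 7² = 9 + 49 = 58
58 → 5² + 8² = 25 + 64 = 89
89 → 8² + 9² = 64 + 81 = 145
145 → 1² + 4² + 5² = 1 + 16 + 25 = 42
42 → 4² + 2² = 16 + 4 = 20
20 → 2² + 0² = 4 + 0 = 4
4 → 4² = 16  — 16 already appeared earlier.

16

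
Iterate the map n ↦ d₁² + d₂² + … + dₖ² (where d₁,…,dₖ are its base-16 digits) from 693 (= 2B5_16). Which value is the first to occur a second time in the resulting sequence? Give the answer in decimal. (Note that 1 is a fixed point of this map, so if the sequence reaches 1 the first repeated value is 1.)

693 = (2,11,5)_16 → 150
150 = (9,6)_16 → 117
117 = (7,5)_16 → 74
74 = (4,10)_16 → 116
116 = (7,4)_16 → 65
65 = (4,1)_16 → 17
17 = (1,1)_16 → 2
2 = (2)_16 → 4
4 = (4)_16 → 16
16 = (1,0)_16 → 1  — reached the fixed point 1.
1 → 1, so 1 is the first repeated value.

1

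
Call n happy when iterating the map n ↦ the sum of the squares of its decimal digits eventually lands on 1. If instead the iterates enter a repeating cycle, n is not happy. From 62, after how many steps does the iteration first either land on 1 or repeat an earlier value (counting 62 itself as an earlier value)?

10

62 → 6² + 2² = 40
40 → 4² + 0² = 16
16 → 1² + 6² = 37
37 → 3² + 7² = 58
58 → 5² + 8² = 89
89 → 8² + 9² = 145
145 → 1² + 4² + 5² = 42
42 → 4² + 2² = 20
20 → 2² + 0² = 4
4 → 4² = 16  — 16 repeats.
That took 10 steps.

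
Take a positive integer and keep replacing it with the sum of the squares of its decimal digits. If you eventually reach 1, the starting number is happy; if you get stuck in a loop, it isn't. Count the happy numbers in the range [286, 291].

1

286: 286 → 104 → 17 → 50 → 25 → 29 → 85 → 89 → 145 → 42 → 20 → 4 → 16 → 37 → 58 → 89  — not happy
287: 287 → 117 → 51 → 26 → 40 → 16 → 37 → 58 → 89 → 145 → 42 → 20 → 4 → 16  — not happy
288: 288 → 132 → 14 → 17 → 50 → 25 → 29 → 85 → 89 → 145 → 42 → 20 → 4 → 16 → 37 → 58 → 89  — not happy
289: 289 → 149 → 98 → 145 → 42 → 20 → 4 → 16 → 37 → 58 → 89 → 145  — not happy
290: 290 → 85 → 89 → 145 → 42 → 20 → 4 → 16 → 37 → 58 → 89  — not happy
291: 291 → 86 → 100 → 1  — happy
happy: 291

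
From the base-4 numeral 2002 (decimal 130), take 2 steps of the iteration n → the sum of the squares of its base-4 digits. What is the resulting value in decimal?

4

130 = (2,0,0,2)_4 → 2² + 0² + 0² + 2² = 4 + 0 + 0 + 4 = 8
8 = (2,0)_4 → 2² + 0² = 4 + 0 = 4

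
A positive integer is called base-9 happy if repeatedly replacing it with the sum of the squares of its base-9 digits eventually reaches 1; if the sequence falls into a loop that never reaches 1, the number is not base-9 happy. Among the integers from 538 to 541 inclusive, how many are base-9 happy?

538: 538 → 110 → 14 → 26 → 68 → 74 → 68  — not base-9 happy
539: 539 → 125 → 81 → 1  — base-9 happy
540: 540 → 72 → 64 → 50 → 50  — not base-9 happy
541: 541 → 73 → 65 → 53 → 89 → 65  — not base-9 happy
base-9 happy: 539

1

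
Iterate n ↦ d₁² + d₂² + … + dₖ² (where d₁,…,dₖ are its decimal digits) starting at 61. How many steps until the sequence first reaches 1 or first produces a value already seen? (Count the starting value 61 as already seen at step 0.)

9

61 → 37
37 → 58
58 → 89
89 → 145
145 → 42
42 → 20
20 → 4
4 → 16
16 → 37  — 37 repeats.
That took 9 steps.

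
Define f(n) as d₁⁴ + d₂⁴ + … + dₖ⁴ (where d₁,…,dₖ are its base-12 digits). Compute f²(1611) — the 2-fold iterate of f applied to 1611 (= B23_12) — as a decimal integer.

5664

1611 = (11,2,3)_12 → 14738
14738 = (8,6,4,2)_12 → 5664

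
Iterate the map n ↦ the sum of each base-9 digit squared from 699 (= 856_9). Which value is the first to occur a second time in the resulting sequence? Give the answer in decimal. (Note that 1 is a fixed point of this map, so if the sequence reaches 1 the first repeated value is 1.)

1

699 = (8,5,6)_9 → 8² + 5² + 6² = 125
125 = (1,4,8)_9 → 1² + 4² + 8² = 81
81 = (1,0,0)_9 → 1² + 0² + 0² = 1  — reached the fixed point 1.
1 → 1, so 1 is the first repeated value.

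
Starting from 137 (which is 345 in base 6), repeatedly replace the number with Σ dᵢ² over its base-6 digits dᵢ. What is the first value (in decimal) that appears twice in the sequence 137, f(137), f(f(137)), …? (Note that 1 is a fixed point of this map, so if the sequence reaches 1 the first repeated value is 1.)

17

137 = (3,4,5)_6 → 3² + 4² + 5² = 9 + 16 + 25 = 50
50 = (1,2,2)_6 → 1² + 2² + 2² = 1 + 4 + 4 = 9
9 = (1,3)_6 → 1² + 3² = 1 + 9 = 10
10 = (1,4)_6 → 1² + 4² = 1 + 16 = 17
17 = (2,5)_6 → 2² + 5² = 4 + 25 = 29
29 = (4,5)_6 → 4² + 5² = 16 + 25 = 41
41 = (1,0,5)_6 → 1² + 0² + 5² = 1 + 0 + 25 = 26
26 = (4,2)_6 → 4² + 2² = 16 + 4 = 20
20 = (3,2)_6 → 3² + 2² = 9 + 4 = 13
13 = (2,1)_6 → 2² + 1² = 4 + 1 = 5
5 = (5)_6 → 5² = 25
25 = (4,1)_6 → 4² + 1² = 16 + 1 = 17  — 17 already appeared earlier.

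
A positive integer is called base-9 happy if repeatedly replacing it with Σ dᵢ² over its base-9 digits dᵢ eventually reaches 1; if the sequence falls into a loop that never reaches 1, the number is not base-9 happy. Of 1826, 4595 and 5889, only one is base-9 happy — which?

1826: 1826 → 100 → 6 → 36 → 16 → 50 → 50  — repeats 50 (not base-9 happy)
4595: 4595 → 101 → 9 → 1  — reaches 1 (base-9 happy)
5889: 5889 → 109 → 11 → 5 → 25 → 53 → 89 → 65 → 53  — repeats 53 (not base-9 happy)

4595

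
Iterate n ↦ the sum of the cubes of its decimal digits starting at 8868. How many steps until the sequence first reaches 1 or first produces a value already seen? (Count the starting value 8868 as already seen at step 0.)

9

8868 → 1752
1752 → 477
477 → 750
750 → 468
468 → 792
792 → 1080
1080 → 513
513 → 153
153 → 153  — 153 repeats.
That took 9 steps.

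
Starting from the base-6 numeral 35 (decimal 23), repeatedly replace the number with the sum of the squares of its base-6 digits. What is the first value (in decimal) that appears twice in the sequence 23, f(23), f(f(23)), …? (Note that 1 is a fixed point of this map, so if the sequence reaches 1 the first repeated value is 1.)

23 = (3,5)_6 → 3² + 5² = 34
34 = (5,4)_6 → 5² + 4² = 41
41 = (1,0,5)_6 → 1² + 0² + 5² = 26
26 = (4,2)_6 → 4² + 2² = 20
20 = (3,2)_6 → 3² + 2² = 13
13 = (2,1)_6 → 2² + 1² = 5
5 = (5)_6 → 5² = 25
25 = (4,1)_6 → 4² + 1² = 17
17 = (2,5)_6 → 2² + 5² = 29
29 = (4,5)_6 → 4² + 5² = 41  — 41 already appeared earlier.

41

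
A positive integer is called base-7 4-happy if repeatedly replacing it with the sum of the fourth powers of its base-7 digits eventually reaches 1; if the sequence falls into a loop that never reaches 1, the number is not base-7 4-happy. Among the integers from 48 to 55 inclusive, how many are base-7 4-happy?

48: 48 → 2592 → 1394 → 338 → 2608 → 514 → 244 → 2848 → 1314 → 1956 → 2258 → 1808 → 1938 → 2258  (repeats 2258)
49: 49 → 1  (reaches 1)
50: 50 → 2 → 16 → 32 → 512 → 164 → 178 → 418 → 708 → 98 → 16  (repeats 16)
51: 51 → 17 → 97 → 2593 → 1459 → 963 → 1153 → 803 → 673 → 1923 → 1507 → 913 → 609 → 707 → 97  (repeats 97)
52: 52 → 82 → 882 → 272 → 2002 → 2546 → 1938 → 2258 → 1808 → 1938  (repeats 1938)
53: 53 → 257 → 1251 → 1043 → 97 → 2593 → 1459 → 963 → 1153 → 803 → 673 → 1923 → 1507 → 913 → 609 → 707 → 97  (repeats 97)
54: 54 → 626 → 1332 → 1394 → 338 → 2608 → 514 → 244 → 2848 → 1314 → 1956 → 2258 → 1808 → 1938 → 2258  (repeats 2258)
55: 55 → 1297 → 803 → 673 → 1923 → 1507 → 913 → 609 → 707 → 97 → 2593 → 1459 → 963 → 1153 → 803  (repeats 803)
base-7 4-happy: 49

1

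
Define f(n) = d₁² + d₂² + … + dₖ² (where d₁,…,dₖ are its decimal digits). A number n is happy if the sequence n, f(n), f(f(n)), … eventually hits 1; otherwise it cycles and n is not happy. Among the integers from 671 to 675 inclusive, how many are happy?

2

671: 671 → 86 → 100 → 1  (reaches 1)
672: 672 → 89 → 145 → 42 → 20 → 4 → 16 → 37 → 58 → 89  (repeats 89)
673: 673 → 94 → 97 → 130 → 10 → 1  (reaches 1)
674: 674 → 101 → 2 → 4 → 16 → 37 → 58 → 89 → 145 → 42 → 20 → 4  (repeats 4)
675: 675 → 110 → 2 → 4 → 16 → 37 → 58 → 89 → 145 → 42 → 20 → 4  (repeats 4)
happy: 671, 673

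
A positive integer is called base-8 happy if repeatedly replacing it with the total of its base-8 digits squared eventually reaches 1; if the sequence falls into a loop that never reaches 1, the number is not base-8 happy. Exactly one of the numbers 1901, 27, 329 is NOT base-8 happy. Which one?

1901: 1901 → 84 → 21 → 29 → 34 → 20 → 20  — repeats 20 (not base-8 happy)
27: 27 → 18 → 8 → 1  — reaches 1 (base-8 happy)
329: 329 → 27 → 18 → 8 → 1  — reaches 1 (base-8 happy)

1901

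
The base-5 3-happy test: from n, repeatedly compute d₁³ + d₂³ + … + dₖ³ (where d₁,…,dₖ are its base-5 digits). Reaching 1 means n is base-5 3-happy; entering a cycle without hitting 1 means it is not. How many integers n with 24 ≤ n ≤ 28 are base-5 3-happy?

1

24: 24 → 128 → 28 → 28  — not base-5 3-happy
25: 25 → 1  — base-5 3-happy
26: 26 → 2 → 8 → 28 → 28  — not base-5 3-happy
27: 27 → 9 → 65 → 35 → 9  — not base-5 3-happy
28: 28 → 28  — not base-5 3-happy
base-5 3-happy: 25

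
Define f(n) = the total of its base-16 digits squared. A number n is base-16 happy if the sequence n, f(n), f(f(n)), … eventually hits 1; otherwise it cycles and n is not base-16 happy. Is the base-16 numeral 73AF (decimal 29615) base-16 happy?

base-16 happy

29615 = (7,3,10,15)_16 → 7² + 3² + 10² + 15² = 49 + 9 + 100 + 225 = 383
383 = (1,7,15)_16 → 1² + 7² + 15² = 1 + 49 + 225 = 275
275 = (1,1,3)_16 → 1² + 1² + 3² = 1 + 1 + 9 = 11
11 = (11)_16 → 11² = 121
121 = (7,9)_16 → 7² + 9² = 49 + 81 = 130
130 = (8,2)_16 → 8² + 2² = 64 + 4 = 68
68 = (4,4)_16 → 4² + 4² = 16 + 16 = 32
32 = (2,0)_16 → 2² + 0² = 4 + 0 = 4
4 = (4)_16 → 4² = 16
16 = (1,0)_16 → 1² + 0² = 1 + 0 = 1  — reached 1.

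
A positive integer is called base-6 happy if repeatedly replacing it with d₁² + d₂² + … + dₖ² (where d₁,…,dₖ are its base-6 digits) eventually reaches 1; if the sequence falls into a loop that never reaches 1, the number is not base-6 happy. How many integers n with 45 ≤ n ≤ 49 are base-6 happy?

45: 45 → 11 → 26 → 20 → 13 → 5 → 25 → 17 → 29 → 41 → 26  (repeats 26)
46: 46 → 18 → 9 → 10 → 17 → 29 → 41 → 26 → 20 → 13 → 5 → 25 → 17  (repeats 17)
47: 47 → 27 → 25 → 17 → 29 → 41 → 26 → 20 → 13 → 5 → 25  (repeats 25)
48: 48 → 5 → 25 → 17 → 29 → 41 → 26 → 20 → 13 → 5  (repeats 5)
49: 49 → 6 → 1  (reaches 1)
base-6 happy: 49

1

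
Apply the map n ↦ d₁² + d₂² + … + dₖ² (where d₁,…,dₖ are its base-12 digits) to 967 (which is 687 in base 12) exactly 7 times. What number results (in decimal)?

967 = (6,8,7)_12 → 6² + 8² + 7² = 36 + 64 + 49 = 149
149 = (1,0,5)_12 → 1² + 0² + 5² = 1 + 0 + 25 = 26
26 = (2,2)_12 → 2² + 2² = 4 + 4 = 8
8 = (8)_12 → 8² = 64
64 = (5,4)_12 → 5² + 4² = 25 + 16 = 41
41 = (3,5)_12 → 3² + 5² = 9 + 25 = 34
34 = (2,10)_12 → 2² + 10² = 4 + 100 = 104

104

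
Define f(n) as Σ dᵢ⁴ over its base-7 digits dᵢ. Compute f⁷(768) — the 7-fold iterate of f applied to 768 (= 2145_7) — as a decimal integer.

898

768 = (2,1,4,5)_7 → 2⁴ + 1⁴ + 4⁴ + 5⁴ = 898
898 = (2,4,2,2)_7 → 2⁴ + 4⁴ + 2⁴ + 2⁴ = 304
304 = (6,1,3)_7 → 6⁴ + 1⁴ + 3⁴ = 1378
1378 = (4,0,0,6)_7 → 4⁴ + 0⁴ + 0⁴ + 6⁴ = 1552
1552 = (4,3,4,5)_7 → 4⁴ + 3⁴ + 4⁴ + 5⁴ = 1218
1218 = (3,3,6,0)_7 → 3⁴ + 3⁴ + 6⁴ + 0⁴ = 1458
1458 = (4,1,5,2)_7 → 4⁴ + 1⁴ + 5⁴ + 2⁴ = 898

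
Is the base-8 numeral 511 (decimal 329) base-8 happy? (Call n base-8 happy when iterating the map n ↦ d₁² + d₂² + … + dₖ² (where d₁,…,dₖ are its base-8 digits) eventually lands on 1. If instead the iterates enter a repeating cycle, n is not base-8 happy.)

329 = (5,1,1)_8 → 5² + 1² + 1² = 27
27 = (3,3)_8 → 3² + 3² = 18
18 = (2,2)_8 → 2² + 2² = 8
8 = (1,0)_8 → 1² + 0² = 1  — reached 1.

base-8 happy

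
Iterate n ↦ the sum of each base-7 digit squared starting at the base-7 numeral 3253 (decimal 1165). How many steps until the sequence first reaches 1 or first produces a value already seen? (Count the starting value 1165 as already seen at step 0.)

1165 = (3,2,5,3)_7 → 3² + 2² + 5² + 3² = 9 + 4 + 25 + 9 = 47
47 = (6,5)_7 → 6² + 5² = 36 + 25 = 61
61 = (1,1,5)_7 → 1² + 1² + 5² = 1 + 1 + 25 = 27
27 = (3,6)_7 → 3² + 6² = 9 + 36 = 45
45 = (6,3)_7 → 6² + 3² = 36 + 9 = 45  — 45 repeats.
That took 5 steps.

5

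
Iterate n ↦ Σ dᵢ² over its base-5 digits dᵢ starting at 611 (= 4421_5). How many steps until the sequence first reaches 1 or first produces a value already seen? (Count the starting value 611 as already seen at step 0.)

611 = (4,4,2,1)_5 → 4² + 4² + 2² + 1² = 37
37 = (1,2,2)_5 → 1² + 2² + 2² = 9
9 = (1,4)_5 → 1² + 4² = 17
17 = (3,2)_5 → 3² + 2² = 13
13 = (2,3)_5 → 2² + 3² = 13  — 13 repeats.
That took 5 steps.

5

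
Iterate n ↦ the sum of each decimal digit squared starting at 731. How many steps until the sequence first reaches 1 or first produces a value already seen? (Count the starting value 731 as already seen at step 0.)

731 → 7² + 3² + 1² = 59
59 → 5² + 9² = 106
106 → 1² + 0² + 6² = 37
37 → 3² + 7² = 58
58 → 5² + 8² = 89
89 → 8² + 9² = 145
145 → 1² + 4² + 5² = 42
42 → 4² + 2² = 20
20 → 2² + 0² = 4
4 → 4² = 16
16 → 1² + 6² = 37  — 37 repeats.
That took 11 steps.

11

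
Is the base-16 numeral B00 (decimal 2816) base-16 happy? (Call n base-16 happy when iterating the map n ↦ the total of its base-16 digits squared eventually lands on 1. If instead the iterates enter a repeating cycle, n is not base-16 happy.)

2816 = (11,0,0)_16 → 11² + 0² + 0² = 121 + 0 + 0 = 121
121 = (7,9)_16 → 7² + 9² = 49 + 81 = 130
130 = (8,2)_16 → 8² + 2² = 64 + 4 = 68
68 = (4,4)_16 → 4² + 4² = 16 + 16 = 32
32 = (2,0)_16 → 2² + 0² = 4 + 0 = 4
4 = (4)_16 → 4² = 16
16 = (1,0)_16 → 1² + 0² = 1 + 0 = 1  — reached 1.

base-16 happy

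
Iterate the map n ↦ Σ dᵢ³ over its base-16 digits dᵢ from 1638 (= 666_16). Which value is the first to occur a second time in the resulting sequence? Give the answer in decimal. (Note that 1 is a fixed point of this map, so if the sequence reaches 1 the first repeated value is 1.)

1638 = (6,6,6)_16 → 6³ + 6³ + 6³ = 648
648 = (2,8,8)_16 → 2³ + 8³ + 8³ = 1032
1032 = (4,0,8)_16 → 4³ + 0³ + 8³ = 576
576 = (2,4,0)_16 → 2³ + 4³ + 0³ = 72
72 = (4,8)_16 → 4³ + 8³ = 576  — 576 already appeared earlier.

576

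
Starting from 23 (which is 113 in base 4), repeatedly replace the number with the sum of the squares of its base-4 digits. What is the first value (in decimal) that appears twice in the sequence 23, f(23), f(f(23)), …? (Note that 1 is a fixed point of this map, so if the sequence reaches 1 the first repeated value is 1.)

1

23 = (1,1,3)_4 → 1² + 1² + 3² = 1 + 1 + 9 = 11
11 = (2,3)_4 → 2² + 3² = 4 + 9 = 13
13 = (3,1)_4 → 3² + 1² = 9 + 1 = 10
10 = (2,2)_4 → 2² + 2² = 4 + 4 = 8
8 = (2,0)_4 → 2² + 0² = 4 + 0 = 4
4 = (1,0)_4 → 1² + 0² = 1 + 0 = 1  — reached the fixed point 1.
1 → 1, so 1 is the first repeated value.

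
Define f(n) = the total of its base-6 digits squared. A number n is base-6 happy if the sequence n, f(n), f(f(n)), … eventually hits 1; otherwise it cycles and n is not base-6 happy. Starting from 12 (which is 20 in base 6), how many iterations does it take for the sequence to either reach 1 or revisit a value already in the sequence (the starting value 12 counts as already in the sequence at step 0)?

11

12 = (2,0)_6 → 2² + 0² = 4 + 0 = 4
4 = (4)_6 → 4² = 16
16 = (2,4)_6 → 2² + 4² = 4 + 16 = 20
20 = (3,2)_6 → 3² + 2² = 9 + 4 = 13
13 = (2,1)_6 → 2² + 1² = 4 + 1 = 5
5 = (5)_6 → 5² = 25
25 = (4,1)_6 → 4² + 1² = 16 + 1 = 17
17 = (2,5)_6 → 2² + 5² = 4 + 25 = 29
29 = (4,5)_6 → 4² + 5² = 16 + 25 = 41
41 = (1,0,5)_6 → 1² + 0² + 5² = 1 + 0 + 25 = 26
26 = (4,2)_6 → 4² + 2² = 16 + 4 = 20  — 20 repeats.
That took 11 steps.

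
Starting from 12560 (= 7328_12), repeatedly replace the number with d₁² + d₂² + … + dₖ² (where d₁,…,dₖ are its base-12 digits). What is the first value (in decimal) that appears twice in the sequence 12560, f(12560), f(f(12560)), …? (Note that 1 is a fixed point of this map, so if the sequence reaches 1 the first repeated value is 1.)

5

12560 = (7,3,2,8)_12 → 7² + 3² + 2² + 8² = 126
126 = (10,6)_12 → 10² + 6² = 136
136 = (11,4)_12 → 11² + 4² = 137
137 = (11,5)_12 → 11² + 5² = 146
146 = (1,0,2)_12 → 1² + 0² + 2² = 5
5 = (5)_12 → 5² = 25
25 = (2,1)_12 → 2² + 1² = 5  — 5 already appeared earlier.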